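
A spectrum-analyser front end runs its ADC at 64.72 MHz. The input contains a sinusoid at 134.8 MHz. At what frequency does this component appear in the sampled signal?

134.8 MHz mod fs = 5.36 MHz.
5.36 MHz ≤ fs/2 = 32.36 MHz, appears at 5.36 MHz.

5.36 MHz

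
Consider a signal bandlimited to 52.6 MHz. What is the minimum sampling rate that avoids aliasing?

Nyquist rate = 2 × 52.6 MHz = 105.2 MHz.

105.2 MHz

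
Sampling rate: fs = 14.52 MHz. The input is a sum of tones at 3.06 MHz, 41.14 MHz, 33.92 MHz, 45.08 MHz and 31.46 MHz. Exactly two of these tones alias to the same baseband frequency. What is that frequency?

2.42 MHz

fs/2 = 7.26 MHz.
3.06 MHz ≤ fs/2 = 7.26 MHz, passes unchanged.
41.14 MHz mod fs = 12.1 MHz.
12.1 MHz > fs/2 = 7.26 MHz, folds to fs − 12.1 MHz = 2.42 MHz.
33.92 MHz mod fs = 4.88 MHz.
4.88 MHz ≤ fs/2 = 7.26 MHz, appears at 4.88 MHz.
45.08 MHz mod fs = 1.52 MHz.
1.52 MHz ≤ fs/2 = 7.26 MHz, appears at 1.52 MHz.
31.46 MHz mod fs = 2.42 MHz.
2.42 MHz ≤ fs/2 = 7.26 MHz, appears at 2.42 MHz.
31.46 MHz and 41.14 MHz both map to 2.42 MHz.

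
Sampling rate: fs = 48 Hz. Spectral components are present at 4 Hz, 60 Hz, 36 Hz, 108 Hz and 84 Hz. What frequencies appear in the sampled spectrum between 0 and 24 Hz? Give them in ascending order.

4 Hz, 12 Hz

fs/2 = 24 Hz.
4 Hz ≤ fs/2 = 24 Hz, passes unchanged.
60 Hz mod fs = 12 Hz.
12 Hz ≤ fs/2 = 24 Hz, appears at 12 Hz.
36 Hz > fs/2 = 24 Hz, folds to fs − 36 Hz = 12 Hz.
108 Hz mod fs = 12 Hz.
12 Hz ≤ fs/2 = 24 Hz, appears at 12 Hz.
84 Hz mod fs = 36 Hz.
36 Hz > fs/2 = 24 Hz, folds to fs − 36 Hz = 12 Hz.
Distinct values: {4 Hz, 12 Hz}.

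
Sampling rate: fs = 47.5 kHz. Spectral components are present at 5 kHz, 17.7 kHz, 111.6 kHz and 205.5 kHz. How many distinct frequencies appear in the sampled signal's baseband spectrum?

4

fs/2 = 23.75 kHz.
5 kHz ≤ fs/2 = 23.75 kHz, passes unchanged.
17.7 kHz ≤ fs/2 = 23.75 kHz, passes unchanged.
111.6 kHz mod fs = 16.6 kHz.
16.6 kHz ≤ fs/2 = 23.75 kHz, appears at 16.6 kHz.
205.5 kHz mod fs = 15.5 kHz.
15.5 kHz ≤ fs/2 = 23.75 kHz, appears at 15.5 kHz.
Distinct values: {5 kHz, 15.5 kHz, 16.6 kHz, 17.7 kHz} → 4.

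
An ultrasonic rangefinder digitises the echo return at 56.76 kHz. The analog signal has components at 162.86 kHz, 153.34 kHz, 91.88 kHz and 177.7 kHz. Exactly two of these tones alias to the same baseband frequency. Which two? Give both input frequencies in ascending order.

fs/2 = 28.38 kHz.
162.86 kHz mod fs = 49.34 kHz.
49.34 kHz > fs/2 = 28.38 kHz, folds to fs − 49.34 kHz = 7.42 kHz.
153.34 kHz mod fs = 39.82 kHz.
39.82 kHz > fs/2 = 28.38 kHz, folds to fs − 39.82 kHz = 16.94 kHz.
91.88 kHz mod fs = 35.12 kHz.
35.12 kHz > fs/2 = 28.38 kHz, folds to fs − 35.12 kHz = 21.64 kHz.
177.7 kHz mod fs = 7.42 kHz.
7.42 kHz ≤ fs/2 = 28.38 kHz, appears at 7.42 kHz.
162.86 kHz and 177.7 kHz both map to 7.42 kHz.

162.86 kHz, 177.7 kHz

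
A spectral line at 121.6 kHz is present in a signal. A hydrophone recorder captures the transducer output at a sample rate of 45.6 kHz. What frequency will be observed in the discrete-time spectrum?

121.6 kHz mod fs = 30.4 kHz.
30.4 kHz > fs/2 = 22.8 kHz, folds to fs − 30.4 kHz = 15.2 kHz.

15.2 kHz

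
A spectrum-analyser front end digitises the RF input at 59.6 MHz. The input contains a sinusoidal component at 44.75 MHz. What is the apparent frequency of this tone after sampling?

44.75 MHz > fs/2 = 29.8 MHz, folds to fs − 44.75 MHz = 14.85 MHz.

14.85 MHz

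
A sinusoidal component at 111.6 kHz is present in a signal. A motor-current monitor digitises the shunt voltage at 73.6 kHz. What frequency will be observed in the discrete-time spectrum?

35.6 kHz

111.6 kHz mod fs = 38 kHz.
38 kHz > fs/2 = 36.8 kHz, folds to fs − 38 kHz = 35.6 kHz.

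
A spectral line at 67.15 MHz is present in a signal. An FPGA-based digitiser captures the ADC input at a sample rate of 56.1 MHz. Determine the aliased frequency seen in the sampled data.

67.15 MHz mod fs = 11.05 MHz.
11.05 MHz ≤ fs/2 = 28.05 MHz, appears at 11.05 MHz.

11.05 MHz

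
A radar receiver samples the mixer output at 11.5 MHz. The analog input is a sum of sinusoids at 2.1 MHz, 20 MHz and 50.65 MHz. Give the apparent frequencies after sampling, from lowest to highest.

fs/2 = 5.75 MHz.
2.1 MHz ≤ fs/2 = 5.75 MHz, passes unchanged.
20 MHz mod fs = 8.5 MHz.
8.5 MHz > fs/2 = 5.75 MHz, folds to fs − 8.5 MHz = 3 MHz.
50.65 MHz mod fs = 4.65 MHz.
4.65 MHz ≤ fs/2 = 5.75 MHz, appears at 4.65 MHz.
Distinct values: {2.1 MHz, 3 MHz, 4.65 MHz}.

2.1 MHz, 3 MHz, 4.65 MHz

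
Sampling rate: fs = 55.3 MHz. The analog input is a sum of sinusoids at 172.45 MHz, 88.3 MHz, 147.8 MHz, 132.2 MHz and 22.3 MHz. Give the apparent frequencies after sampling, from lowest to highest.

6.55 MHz, 18.1 MHz, 21.6 MHz, 22.3 MHz

fs/2 = 27.65 MHz.
172.45 MHz mod fs = 6.55 MHz.
6.55 MHz ≤ fs/2 = 27.65 MHz, appears at 6.55 MHz.
88.3 MHz mod fs = 33 MHz.
33 MHz > fs/2 = 27.65 MHz, folds to fs − 33 MHz = 22.3 MHz.
147.8 MHz mod fs = 37.2 MHz.
37.2 MHz > fs/2 = 27.65 MHz, folds to fs − 37.2 MHz = 18.1 MHz.
132.2 MHz mod fs = 21.6 MHz.
21.6 MHz ≤ fs/2 = 27.65 MHz, appears at 21.6 MHz.
22.3 MHz ≤ fs/2 = 27.65 MHz, passes unchanged.
Distinct values: {6.55 MHz, 18.1 MHz, 21.6 MHz, 22.3 MHz}.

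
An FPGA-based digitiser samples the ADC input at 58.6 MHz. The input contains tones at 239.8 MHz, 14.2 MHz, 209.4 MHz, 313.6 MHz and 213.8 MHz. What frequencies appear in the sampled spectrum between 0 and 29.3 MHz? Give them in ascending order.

fs/2 = 29.3 MHz.
239.8 MHz mod fs = 5.4 MHz.
5.4 MHz ≤ fs/2 = 29.3 MHz, appears at 5.4 MHz.
14.2 MHz ≤ fs/2 = 29.3 MHz, passes unchanged.
209.4 MHz mod fs = 33.6 MHz.
33.6 MHz > fs/2 = 29.3 MHz, folds to fs − 33.6 MHz = 25 MHz.
313.6 MHz mod fs = 20.6 MHz.
20.6 MHz ≤ fs/2 = 29.3 MHz, appears at 20.6 MHz.
213.8 MHz mod fs = 38 MHz.
38 MHz > fs/2 = 29.3 MHz, folds to fs − 38 MHz = 20.6 MHz.
Distinct values: {5.4 MHz, 14.2 MHz, 20.6 MHz, 25 MHz}.

5.4 MHz, 14.2 MHz, 20.6 MHz, 25 MHz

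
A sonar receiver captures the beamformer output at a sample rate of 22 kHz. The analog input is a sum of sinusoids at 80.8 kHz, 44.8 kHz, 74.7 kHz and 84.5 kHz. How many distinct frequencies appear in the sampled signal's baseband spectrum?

fs/2 = 11 kHz.
80.8 kHz mod fs = 14.8 kHz.
14.8 kHz > fs/2 = 11 kHz, folds to fs − 14.8 kHz = 7.2 kHz.
44.8 kHz mod fs = 0.8 kHz.
0.8 kHz ≤ fs/2 = 11 kHz, appears at 0.8 kHz.
74.7 kHz mod fs = 8.7 kHz.
8.7 kHz ≤ fs/2 = 11 kHz, appears at 8.7 kHz.
84.5 kHz mod fs = 18.5 kHz.
18.5 kHz > fs/2 = 11 kHz, folds to fs − 18.5 kHz = 3.5 kHz.
Distinct values: {0.8 kHz, 3.5 kHz, 7.2 kHz, 8.7 kHz} → 4.

4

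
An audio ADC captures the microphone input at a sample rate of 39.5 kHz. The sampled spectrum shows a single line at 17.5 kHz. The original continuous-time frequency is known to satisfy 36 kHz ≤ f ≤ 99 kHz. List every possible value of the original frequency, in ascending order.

Frequencies that alias to 17.5 kHz are k·fs ± 17.5 kHz for integer k ≥ 0.
k=0: 17.5 kHz.
k=1: 22 kHz, 57 kHz.
k=2: 61.5 kHz, 96.5 kHz.
k=3: 101 kHz, 136 kHz.
Within [36 kHz, 99 kHz]: 57 kHz, 61.5 kHz, 96.5 kHz.

57 kHz, 61.5 kHz, 96.5 kHz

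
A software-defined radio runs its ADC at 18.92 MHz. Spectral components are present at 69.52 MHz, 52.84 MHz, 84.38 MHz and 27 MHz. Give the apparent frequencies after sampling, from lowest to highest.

fs/2 = 9.46 MHz.
69.52 MHz mod fs = 12.76 MHz.
12.76 MHz > fs/2 = 9.46 MHz, folds to fs − 12.76 MHz = 6.16 MHz.
52.84 MHz mod fs = 15 MHz.
15 MHz > fs/2 = 9.46 MHz, folds to fs − 15 MHz = 3.92 MHz.
84.38 MHz mod fs = 8.7 MHz.
8.7 MHz ≤ fs/2 = 9.46 MHz, appears at 8.7 MHz.
27 MHz mod fs = 8.08 MHz.
8.08 MHz ≤ fs/2 = 9.46 MHz, appears at 8.08 MHz.
Distinct values: {3.92 MHz, 6.16 MHz, 8.08 MHz, 8.7 MHz}.

3.92 MHz, 6.16 MHz, 8.08 MHz, 8.7 MHz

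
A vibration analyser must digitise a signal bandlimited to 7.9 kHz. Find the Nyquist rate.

15.8 kHz

Nyquist rate = 2 × 7.9 kHz = 15.8 kHz.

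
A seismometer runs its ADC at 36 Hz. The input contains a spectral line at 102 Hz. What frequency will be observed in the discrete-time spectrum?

6 Hz

102 Hz mod fs = 30 Hz.
30 Hz > fs/2 = 18 Hz, folds to fs − 30 Hz = 6 Hz.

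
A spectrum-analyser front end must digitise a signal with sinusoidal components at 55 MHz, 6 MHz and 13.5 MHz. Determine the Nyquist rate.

110 MHz

Highest-frequency component: 55 MHz.
Nyquist rate = 2 × 55 MHz = 110 MHz.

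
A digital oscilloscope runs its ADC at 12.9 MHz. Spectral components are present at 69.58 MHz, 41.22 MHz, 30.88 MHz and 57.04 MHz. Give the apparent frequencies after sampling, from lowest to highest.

fs/2 = 6.45 MHz.
69.58 MHz mod fs = 5.08 MHz.
5.08 MHz ≤ fs/2 = 6.45 MHz, appears at 5.08 MHz.
41.22 MHz mod fs = 2.52 MHz.
2.52 MHz ≤ fs/2 = 6.45 MHz, appears at 2.52 MHz.
30.88 MHz mod fs = 5.08 MHz.
5.08 MHz ≤ fs/2 = 6.45 MHz, appears at 5.08 MHz.
57.04 MHz mod fs = 5.44 MHz.
5.44 MHz ≤ fs/2 = 6.45 MHz, appears at 5.44 MHz.
Distinct values: {2.52 MHz, 5.08 MHz, 5.44 MHz}.

2.52 MHz, 5.08 MHz, 5.44 MHz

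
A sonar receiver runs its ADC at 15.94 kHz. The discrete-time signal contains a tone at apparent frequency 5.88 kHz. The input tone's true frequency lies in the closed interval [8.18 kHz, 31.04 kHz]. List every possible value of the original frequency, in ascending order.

Frequencies that alias to 5.88 kHz are k·fs ± 5.88 kHz for integer k ≥ 0.
k=0: 5.88 kHz.
k=1: 10.06 kHz, 21.82 kHz.
k=2: 26 kHz, 37.76 kHz.
k=3: 41.94 kHz, 53.7 kHz.
Within [8.18 kHz, 31.04 kHz]: 10.06 kHz, 21.82 kHz, 26 kHz.

10.06 kHz, 21.82 kHz, 26 kHz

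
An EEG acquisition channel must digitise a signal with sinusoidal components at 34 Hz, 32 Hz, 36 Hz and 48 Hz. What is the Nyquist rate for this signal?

Highest-frequency component: 48 Hz.
Nyquist rate = 2 × 48 Hz = 96 Hz.

96 Hz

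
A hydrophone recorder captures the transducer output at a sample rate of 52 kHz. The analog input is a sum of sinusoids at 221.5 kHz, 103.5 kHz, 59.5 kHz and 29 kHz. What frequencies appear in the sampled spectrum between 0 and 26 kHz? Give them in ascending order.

fs/2 = 26 kHz.
221.5 kHz mod fs = 13.5 kHz.
13.5 kHz ≤ fs/2 = 26 kHz, appears at 13.5 kHz.
103.5 kHz mod fs = 51.5 kHz.
51.5 kHz > fs/2 = 26 kHz, folds to fs − 51.5 kHz = 0.5 kHz.
59.5 kHz mod fs = 7.5 kHz.
7.5 kHz ≤ fs/2 = 26 kHz, appears at 7.5 kHz.
29 kHz > fs/2 = 26 kHz, folds to fs − 29 kHz = 23 kHz.
Distinct values: {0.5 kHz, 7.5 kHz, 13.5 kHz, 23 kHz}.

0.5 kHz, 7.5 kHz, 13.5 kHz, 23 kHz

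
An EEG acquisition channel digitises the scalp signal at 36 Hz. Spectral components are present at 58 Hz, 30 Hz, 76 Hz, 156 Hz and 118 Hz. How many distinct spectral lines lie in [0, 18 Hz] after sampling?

fs/2 = 18 Hz.
58 Hz mod fs = 22 Hz.
22 Hz > fs/2 = 18 Hz, folds to fs − 22 Hz = 14 Hz.
30 Hz > fs/2 = 18 Hz, folds to fs − 30 Hz = 6 Hz.
76 Hz mod fs = 4 Hz.
4 Hz ≤ fs/2 = 18 Hz, appears at 4 Hz.
156 Hz mod fs = 12 Hz.
12 Hz ≤ fs/2 = 18 Hz, appears at 12 Hz.
118 Hz mod fs = 10 Hz.
10 Hz ≤ fs/2 = 18 Hz, appears at 10 Hz.
Distinct values: {4 Hz, 6 Hz, 10 Hz, 12 Hz, 14 Hz} → 5.

5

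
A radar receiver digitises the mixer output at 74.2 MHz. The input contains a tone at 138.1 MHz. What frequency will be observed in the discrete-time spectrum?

138.1 MHz mod fs = 63.9 MHz.
63.9 MHz > fs/2 = 37.1 MHz, folds to fs − 63.9 MHz = 10.3 MHz.

10.3 MHz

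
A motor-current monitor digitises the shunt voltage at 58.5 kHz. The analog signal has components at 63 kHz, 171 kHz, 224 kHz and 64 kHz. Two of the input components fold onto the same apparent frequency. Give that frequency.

4.5 kHz

fs/2 = 29.25 kHz.
63 kHz mod fs = 4.5 kHz.
4.5 kHz ≤ fs/2 = 29.25 kHz, appears at 4.5 kHz.
171 kHz mod fs = 54 kHz.
54 kHz > fs/2 = 29.25 kHz, folds to fs − 54 kHz = 4.5 kHz.
224 kHz mod fs = 48.5 kHz.
48.5 kHz > fs/2 = 29.25 kHz, folds to fs − 48.5 kHz = 10 kHz.
64 kHz mod fs = 5.5 kHz.
5.5 kHz ≤ fs/2 = 29.25 kHz, appears at 5.5 kHz.
63 kHz and 171 kHz both map to 4.5 kHz.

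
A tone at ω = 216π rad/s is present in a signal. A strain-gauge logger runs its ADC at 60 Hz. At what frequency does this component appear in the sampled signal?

12 Hz

ω = 216π rad/s → f = ω/(2π) = 108 Hz.
108 Hz mod fs = 48 Hz.
48 Hz > fs/2 = 30 Hz, folds to fs − 48 Hz = 12 Hz.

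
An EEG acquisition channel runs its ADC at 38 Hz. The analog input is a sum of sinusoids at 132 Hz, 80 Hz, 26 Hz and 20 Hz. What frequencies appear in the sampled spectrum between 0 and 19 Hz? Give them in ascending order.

4 Hz, 12 Hz, 18 Hz

fs/2 = 19 Hz.
132 Hz mod fs = 18 Hz.
18 Hz ≤ fs/2 = 19 Hz, appears at 18 Hz.
80 Hz mod fs = 4 Hz.
4 Hz ≤ fs/2 = 19 Hz, appears at 4 Hz.
26 Hz > fs/2 = 19 Hz, folds to fs − 26 Hz = 12 Hz.
20 Hz > fs/2 = 19 Hz, folds to fs − 20 Hz = 18 Hz.
Distinct values: {4 Hz, 12 Hz, 18 Hz}.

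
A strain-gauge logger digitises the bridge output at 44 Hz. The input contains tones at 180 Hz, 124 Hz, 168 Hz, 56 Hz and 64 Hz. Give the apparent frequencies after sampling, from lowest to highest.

fs/2 = 22 Hz.
180 Hz mod fs = 4 Hz.
4 Hz ≤ fs/2 = 22 Hz, appears at 4 Hz.
124 Hz mod fs = 36 Hz.
36 Hz > fs/2 = 22 Hz, folds to fs − 36 Hz = 8 Hz.
168 Hz mod fs = 36 Hz.
36 Hz > fs/2 = 22 Hz, folds to fs − 36 Hz = 8 Hz.
56 Hz mod fs = 12 Hz.
12 Hz ≤ fs/2 = 22 Hz, appears at 12 Hz.
64 Hz mod fs = 20 Hz.
20 Hz ≤ fs/2 = 22 Hz, appears at 20 Hz.
Distinct values: {4 Hz, 8 Hz, 12 Hz, 20 Hz}.

4 Hz, 8 Hz, 12 Hz, 20 Hz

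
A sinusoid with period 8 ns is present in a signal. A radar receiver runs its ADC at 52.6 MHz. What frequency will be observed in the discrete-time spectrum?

19.8 MHz

T = 8 ns → f = 1/T = 125 MHz.
125 MHz mod fs = 19.8 MHz.
19.8 MHz ≤ fs/2 = 26.3 MHz, appears at 19.8 MHz.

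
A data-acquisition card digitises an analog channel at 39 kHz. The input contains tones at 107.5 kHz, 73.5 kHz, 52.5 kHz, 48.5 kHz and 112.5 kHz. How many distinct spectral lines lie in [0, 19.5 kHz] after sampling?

3

fs/2 = 19.5 kHz.
107.5 kHz mod fs = 29.5 kHz.
29.5 kHz > fs/2 = 19.5 kHz, folds to fs − 29.5 kHz = 9.5 kHz.
73.5 kHz mod fs = 34.5 kHz.
34.5 kHz > fs/2 = 19.5 kHz, folds to fs − 34.5 kHz = 4.5 kHz.
52.5 kHz mod fs = 13.5 kHz.
13.5 kHz ≤ fs/2 = 19.5 kHz, appears at 13.5 kHz.
48.5 kHz mod fs = 9.5 kHz.
9.5 kHz ≤ fs/2 = 19.5 kHz, appears at 9.5 kHz.
112.5 kHz mod fs = 34.5 kHz.
34.5 kHz > fs/2 = 19.5 kHz, folds to fs − 34.5 kHz = 4.5 kHz.
Distinct values: {4.5 kHz, 9.5 kHz, 13.5 kHz} → 3.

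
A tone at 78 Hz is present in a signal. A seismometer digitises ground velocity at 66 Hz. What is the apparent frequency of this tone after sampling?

12 Hz

78 Hz mod fs = 12 Hz.
12 Hz ≤ fs/2 = 33 Hz, appears at 12 Hz.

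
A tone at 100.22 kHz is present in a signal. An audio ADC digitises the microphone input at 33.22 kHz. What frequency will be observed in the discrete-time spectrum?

100.22 kHz mod fs = 0.56 kHz.
0.56 kHz ≤ fs/2 = 16.61 kHz, appears at 0.56 kHz.

0.56 kHz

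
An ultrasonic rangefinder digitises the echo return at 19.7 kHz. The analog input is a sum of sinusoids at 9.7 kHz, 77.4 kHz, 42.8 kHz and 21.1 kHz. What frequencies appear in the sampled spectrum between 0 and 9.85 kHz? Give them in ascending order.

1.4 kHz, 3.4 kHz, 9.7 kHz

fs/2 = 9.85 kHz.
9.7 kHz ≤ fs/2 = 9.85 kHz, passes unchanged.
77.4 kHz mod fs = 18.3 kHz.
18.3 kHz > fs/2 = 9.85 kHz, folds to fs − 18.3 kHz = 1.4 kHz.
42.8 kHz mod fs = 3.4 kHz.
3.4 kHz ≤ fs/2 = 9.85 kHz, appears at 3.4 kHz.
21.1 kHz mod fs = 1.4 kHz.
1.4 kHz ≤ fs/2 = 9.85 kHz, appears at 1.4 kHz.
Distinct values: {1.4 kHz, 3.4 kHz, 9.7 kHz}.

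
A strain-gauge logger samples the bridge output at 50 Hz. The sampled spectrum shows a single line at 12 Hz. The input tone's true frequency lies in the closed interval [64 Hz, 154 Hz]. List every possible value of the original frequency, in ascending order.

Frequencies that alias to 12 Hz are k·fs ± 12 Hz for integer k ≥ 0.
k=0: 12 Hz.
k=1: 38 Hz, 62 Hz.
k=2: 88 Hz, 112 Hz.
k=3: 138 Hz, 162 Hz.
k=4: 188 Hz, 212 Hz.
Within [64 Hz, 154 Hz]: 88 Hz, 112 Hz, 138 Hz.

88 Hz, 112 Hz, 138 Hz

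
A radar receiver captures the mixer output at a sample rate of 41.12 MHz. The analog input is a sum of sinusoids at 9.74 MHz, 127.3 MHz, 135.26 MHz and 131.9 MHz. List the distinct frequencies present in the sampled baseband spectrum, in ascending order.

fs/2 = 20.56 MHz.
9.74 MHz ≤ fs/2 = 20.56 MHz, passes unchanged.
127.3 MHz mod fs = 3.94 MHz.
3.94 MHz ≤ fs/2 = 20.56 MHz, appears at 3.94 MHz.
135.26 MHz mod fs = 11.9 MHz.
11.9 MHz ≤ fs/2 = 20.56 MHz, appears at 11.9 MHz.
131.9 MHz mod fs = 8.54 MHz.
8.54 MHz ≤ fs/2 = 20.56 MHz, appears at 8.54 MHz.
Distinct values: {3.94 MHz, 8.54 MHz, 9.74 MHz, 11.9 MHz}.

3.94 MHz, 8.54 MHz, 9.74 MHz, 11.9 MHz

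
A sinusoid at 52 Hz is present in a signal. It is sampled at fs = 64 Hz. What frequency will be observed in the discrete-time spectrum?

52 Hz > fs/2 = 32 Hz, folds to fs − 52 Hz = 12 Hz.

12 Hz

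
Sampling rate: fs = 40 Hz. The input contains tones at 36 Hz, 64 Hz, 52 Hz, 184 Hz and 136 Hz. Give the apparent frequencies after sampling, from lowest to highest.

fs/2 = 20 Hz.
36 Hz > fs/2 = 20 Hz, folds to fs − 36 Hz = 4 Hz.
64 Hz mod fs = 24 Hz.
24 Hz > fs/2 = 20 Hz, folds to fs − 24 Hz = 16 Hz.
52 Hz mod fs = 12 Hz.
12 Hz ≤ fs/2 = 20 Hz, appears at 12 Hz.
184 Hz mod fs = 24 Hz.
24 Hz > fs/2 = 20 Hz, folds to fs − 24 Hz = 16 Hz.
136 Hz mod fs = 16 Hz.
16 Hz ≤ fs/2 = 20 Hz, appears at 16 Hz.
Distinct values: {4 Hz, 12 Hz, 16 Hz}.

4 Hz, 12 Hz, 16 Hz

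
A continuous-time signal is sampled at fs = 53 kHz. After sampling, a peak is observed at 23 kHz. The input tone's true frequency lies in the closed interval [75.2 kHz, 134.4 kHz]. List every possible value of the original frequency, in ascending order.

Frequencies that alias to 23 kHz are k·fs ± 23 kHz for integer k ≥ 0.
k=0: 23 kHz.
k=1: 30 kHz, 76 kHz.
k=2: 83 kHz, 129 kHz.
k=3: 136 kHz, 182 kHz.
Within [75.2 kHz, 134.4 kHz]: 76 kHz, 83 kHz, 129 kHz.

76 kHz, 83 kHz, 129 kHz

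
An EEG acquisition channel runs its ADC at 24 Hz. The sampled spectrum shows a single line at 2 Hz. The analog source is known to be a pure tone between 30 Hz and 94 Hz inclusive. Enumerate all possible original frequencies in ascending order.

Frequencies that alias to 2 Hz are k·fs ± 2 Hz for integer k ≥ 0.
k=0: 2 Hz.
k=1: 22 Hz, 26 Hz.
k=2: 46 Hz, 50 Hz.
k=3: 70 Hz, 74 Hz.
k=4: 94 Hz, 98 Hz.
k=5: 118 Hz, 122 Hz.
Within [30 Hz, 94 Hz]: 46 Hz, 50 Hz, 70 Hz, 74 Hz, 94 Hz.

46 Hz, 50 Hz, 70 Hz, 74 Hz, 94 Hz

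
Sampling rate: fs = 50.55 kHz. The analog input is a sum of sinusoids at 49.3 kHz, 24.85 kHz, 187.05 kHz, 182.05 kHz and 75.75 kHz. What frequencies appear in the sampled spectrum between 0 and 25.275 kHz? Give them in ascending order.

1.25 kHz, 15.15 kHz, 20.15 kHz, 24.85 kHz, 25.2 kHz

fs/2 = 25.275 kHz.
49.3 kHz > fs/2 = 25.275 kHz, folds to fs − 49.3 kHz = 1.25 kHz.
24.85 kHz ≤ fs/2 = 25.275 kHz, passes unchanged.
187.05 kHz mod fs = 35.4 kHz.
35.4 kHz > fs/2 = 25.275 kHz, folds to fs − 35.4 kHz = 15.15 kHz.
182.05 kHz mod fs = 30.4 kHz.
30.4 kHz > fs/2 = 25.275 kHz, folds to fs − 30.4 kHz = 20.15 kHz.
75.75 kHz mod fs = 25.2 kHz.
25.2 kHz ≤ fs/2 = 25.275 kHz, appears at 25.2 kHz.
Distinct values: {1.25 kHz, 15.15 kHz, 20.15 kHz, 24.85 kHz, 25.2 kHz}.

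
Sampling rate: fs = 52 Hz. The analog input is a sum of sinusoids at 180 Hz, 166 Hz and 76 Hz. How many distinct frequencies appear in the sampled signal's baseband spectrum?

2

fs/2 = 26 Hz.
180 Hz mod fs = 24 Hz.
24 Hz ≤ fs/2 = 26 Hz, appears at 24 Hz.
166 Hz mod fs = 10 Hz.
10 Hz ≤ fs/2 = 26 Hz, appears at 10 Hz.
76 Hz mod fs = 24 Hz.
24 Hz ≤ fs/2 = 26 Hz, appears at 24 Hz.
Distinct values: {10 Hz, 24 Hz} → 2.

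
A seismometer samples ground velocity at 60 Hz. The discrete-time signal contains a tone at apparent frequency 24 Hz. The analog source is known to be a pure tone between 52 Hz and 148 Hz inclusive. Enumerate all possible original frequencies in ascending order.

84 Hz, 96 Hz, 144 Hz

Frequencies that alias to 24 Hz are k·fs ± 24 Hz for integer k ≥ 0.
k=0: 24 Hz.
k=1: 36 Hz, 84 Hz.
k=2: 96 Hz, 144 Hz.
k=3: 156 Hz, 204 Hz.
Within [52 Hz, 148 Hz]: 84 Hz, 96 Hz, 144 Hz.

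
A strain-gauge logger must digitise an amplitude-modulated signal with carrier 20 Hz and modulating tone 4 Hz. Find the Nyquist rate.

AM sidebands sit at fc ± fm = 16 Hz and 24 Hz.
Highest-frequency component: 24 Hz.
Nyquist rate = 2 × 24 Hz = 48 Hz.

48 Hz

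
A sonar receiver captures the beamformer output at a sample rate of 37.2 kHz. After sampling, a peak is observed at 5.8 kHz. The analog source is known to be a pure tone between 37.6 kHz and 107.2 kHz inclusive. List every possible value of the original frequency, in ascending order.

Frequencies that alias to 5.8 kHz are k·fs ± 5.8 kHz for integer k ≥ 0.
k=0: 5.8 kHz.
k=1: 31.4 kHz, 43 kHz.
k=2: 68.6 kHz, 80.2 kHz.
k=3: 105.8 kHz, 117.4 kHz.
k=4: 143 kHz, 154.6 kHz.
Within [37.6 kHz, 107.2 kHz]: 43 kHz, 68.6 kHz, 80.2 kHz, 105.8 kHz.

43 kHz, 68.6 kHz, 80.2 kHz, 105.8 kHz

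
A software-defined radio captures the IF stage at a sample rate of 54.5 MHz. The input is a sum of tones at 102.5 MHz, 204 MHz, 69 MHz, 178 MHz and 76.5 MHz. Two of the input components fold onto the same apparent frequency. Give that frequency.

14.5 MHz

fs/2 = 27.25 MHz.
102.5 MHz mod fs = 48 MHz.
48 MHz > fs/2 = 27.25 MHz, folds to fs − 48 MHz = 6.5 MHz.
204 MHz mod fs = 40.5 MHz.
40.5 MHz > fs/2 = 27.25 MHz, folds to fs − 40.5 MHz = 14 MHz.
69 MHz mod fs = 14.5 MHz.
14.5 MHz ≤ fs/2 = 27.25 MHz, appears at 14.5 MHz.
178 MHz mod fs = 14.5 MHz.
14.5 MHz ≤ fs/2 = 27.25 MHz, appears at 14.5 MHz.
76.5 MHz mod fs = 22 MHz.
22 MHz ≤ fs/2 = 27.25 MHz, appears at 22 MHz.
69 MHz and 178 MHz both map to 14.5 MHz.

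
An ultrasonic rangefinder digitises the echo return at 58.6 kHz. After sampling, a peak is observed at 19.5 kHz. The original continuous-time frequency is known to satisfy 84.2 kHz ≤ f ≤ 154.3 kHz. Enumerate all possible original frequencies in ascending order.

97.7 kHz, 136.7 kHz

Frequencies that alias to 19.5 kHz are k·fs ± 19.5 kHz for integer k ≥ 0.
k=0: 19.5 kHz.
k=1: 39.1 kHz, 78.1 kHz.
k=2: 97.7 kHz, 136.7 kHz.
k=3: 156.3 kHz, 195.3 kHz.
Within [84.2 kHz, 154.3 kHz]: 97.7 kHz, 136.7 kHz.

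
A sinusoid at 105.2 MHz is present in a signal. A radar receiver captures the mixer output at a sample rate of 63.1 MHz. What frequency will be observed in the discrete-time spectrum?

21 MHz

105.2 MHz mod fs = 42.1 MHz.
42.1 MHz > fs/2 = 31.55 MHz, folds to fs − 42.1 MHz = 21 MHz.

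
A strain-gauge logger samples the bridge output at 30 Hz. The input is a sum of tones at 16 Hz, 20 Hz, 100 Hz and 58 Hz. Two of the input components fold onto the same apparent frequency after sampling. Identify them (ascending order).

fs/2 = 15 Hz.
16 Hz > fs/2 = 15 Hz, folds to fs − 16 Hz = 14 Hz.
20 Hz > fs/2 = 15 Hz, folds to fs − 20 Hz = 10 Hz.
100 Hz mod fs = 10 Hz.
10 Hz ≤ fs/2 = 15 Hz, appears at 10 Hz.
58 Hz mod fs = 28 Hz.
28 Hz > fs/2 = 15 Hz, folds to fs − 28 Hz = 2 Hz.
20 Hz and 100 Hz both map to 10 Hz.

20 Hz, 100 Hz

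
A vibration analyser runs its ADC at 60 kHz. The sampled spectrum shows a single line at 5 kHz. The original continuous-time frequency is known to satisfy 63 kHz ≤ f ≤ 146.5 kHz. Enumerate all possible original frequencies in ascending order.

65 kHz, 115 kHz, 125 kHz

Frequencies that alias to 5 kHz are k·fs ± 5 kHz for integer k ≥ 0.
k=0: 5 kHz.
k=1: 55 kHz, 65 kHz.
k=2: 115 kHz, 125 kHz.
k=3: 175 kHz, 185 kHz.
Within [63 kHz, 146.5 kHz]: 65 kHz, 115 kHz, 125 kHz.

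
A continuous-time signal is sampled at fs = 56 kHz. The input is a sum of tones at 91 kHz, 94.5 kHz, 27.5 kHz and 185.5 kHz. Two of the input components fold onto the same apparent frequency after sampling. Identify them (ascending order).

94.5 kHz, 185.5 kHz

fs/2 = 28 kHz.
91 kHz mod fs = 35 kHz.
35 kHz > fs/2 = 28 kHz, folds to fs − 35 kHz = 21 kHz.
94.5 kHz mod fs = 38.5 kHz.
38.5 kHz > fs/2 = 28 kHz, folds to fs − 38.5 kHz = 17.5 kHz.
27.5 kHz ≤ fs/2 = 28 kHz, passes unchanged.
185.5 kHz mod fs = 17.5 kHz.
17.5 kHz ≤ fs/2 = 28 kHz, appears at 17.5 kHz.
94.5 kHz and 185.5 kHz both map to 17.5 kHz.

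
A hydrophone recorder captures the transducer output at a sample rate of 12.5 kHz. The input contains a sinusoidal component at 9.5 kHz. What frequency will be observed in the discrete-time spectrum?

9.5 kHz > fs/2 = 6.25 kHz, folds to fs − 9.5 kHz = 3 kHz.

3 kHz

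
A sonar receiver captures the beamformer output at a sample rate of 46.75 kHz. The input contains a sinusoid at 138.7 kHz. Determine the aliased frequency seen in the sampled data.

138.7 kHz mod fs = 45.2 kHz.
45.2 kHz > fs/2 = 23.375 kHz, folds to fs − 45.2 kHz = 1.55 kHz.

1.55 kHz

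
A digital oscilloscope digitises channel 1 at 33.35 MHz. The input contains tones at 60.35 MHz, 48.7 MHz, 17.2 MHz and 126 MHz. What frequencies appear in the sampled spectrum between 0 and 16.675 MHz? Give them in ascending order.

fs/2 = 16.675 MHz.
60.35 MHz mod fs = 27 MHz.
27 MHz > fs/2 = 16.675 MHz, folds to fs − 27 MHz = 6.35 MHz.
48.7 MHz mod fs = 15.35 MHz.
15.35 MHz ≤ fs/2 = 16.675 MHz, appears at 15.35 MHz.
17.2 MHz > fs/2 = 16.675 MHz, folds to fs − 17.2 MHz = 16.15 MHz.
126 MHz mod fs = 25.95 MHz.
25.95 MHz > fs/2 = 16.675 MHz, folds to fs − 25.95 MHz = 7.4 MHz.
Distinct values: {6.35 MHz, 7.4 MHz, 15.35 MHz, 16.15 MHz}.

6.35 MHz, 7.4 MHz, 15.35 MHz, 16.15 MHz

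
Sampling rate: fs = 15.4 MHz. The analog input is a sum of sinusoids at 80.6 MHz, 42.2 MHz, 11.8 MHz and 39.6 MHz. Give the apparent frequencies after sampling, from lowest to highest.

3.6 MHz, 4 MHz, 6.6 MHz

fs/2 = 7.7 MHz.
80.6 MHz mod fs = 3.6 MHz.
3.6 MHz ≤ fs/2 = 7.7 MHz, appears at 3.6 MHz.
42.2 MHz mod fs = 11.4 MHz.
11.4 MHz > fs/2 = 7.7 MHz, folds to fs − 11.4 MHz = 4 MHz.
11.8 MHz > fs/2 = 7.7 MHz, folds to fs − 11.8 MHz = 3.6 MHz.
39.6 MHz mod fs = 8.8 MHz.
8.8 MHz > fs/2 = 7.7 MHz, folds to fs − 8.8 MHz = 6.6 MHz.
Distinct values: {3.6 MHz, 4 MHz, 6.6 MHz}.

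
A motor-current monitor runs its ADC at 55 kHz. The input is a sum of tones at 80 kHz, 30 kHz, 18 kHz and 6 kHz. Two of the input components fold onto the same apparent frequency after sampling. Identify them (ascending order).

fs/2 = 27.5 kHz.
80 kHz mod fs = 25 kHz.
25 kHz ≤ fs/2 = 27.5 kHz, appears at 25 kHz.
30 kHz > fs/2 = 27.5 kHz, folds to fs − 30 kHz = 25 kHz.
18 kHz ≤ fs/2 = 27.5 kHz, passes unchanged.
6 kHz ≤ fs/2 = 27.5 kHz, passes unchanged.
30 kHz and 80 kHz both map to 25 kHz.

30 kHz, 80 kHz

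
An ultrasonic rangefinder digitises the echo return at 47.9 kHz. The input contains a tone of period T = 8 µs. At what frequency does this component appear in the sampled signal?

T = 8 µs → f = 1/T = 125 kHz.
125 kHz mod fs = 29.2 kHz.
29.2 kHz > fs/2 = 23.95 kHz, folds to fs − 29.2 kHz = 18.7 kHz.

18.7 kHz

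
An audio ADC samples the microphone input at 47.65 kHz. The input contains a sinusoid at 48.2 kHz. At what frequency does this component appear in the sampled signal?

48.2 kHz mod fs = 0.55 kHz.
0.55 kHz ≤ fs/2 = 23.825 kHz, appears at 0.55 kHz.

0.55 kHz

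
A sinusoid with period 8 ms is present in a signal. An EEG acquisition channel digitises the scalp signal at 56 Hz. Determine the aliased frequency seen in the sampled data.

T = 8 ms → f = 1/T = 125 Hz.
125 Hz mod fs = 13 Hz.
13 Hz ≤ fs/2 = 28 Hz, appears at 13 Hz.

13 Hz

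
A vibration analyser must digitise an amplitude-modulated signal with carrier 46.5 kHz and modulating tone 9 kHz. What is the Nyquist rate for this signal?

AM sidebands sit at fc ± fm = 37.5 kHz and 55.5 kHz.
Highest-frequency component: 55.5 kHz.
Nyquist rate = 2 × 55.5 kHz = 111 kHz.

111 kHz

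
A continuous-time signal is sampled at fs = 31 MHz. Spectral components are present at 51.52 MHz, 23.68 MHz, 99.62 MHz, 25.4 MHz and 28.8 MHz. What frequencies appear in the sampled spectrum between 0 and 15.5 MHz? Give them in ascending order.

fs/2 = 15.5 MHz.
51.52 MHz mod fs = 20.52 MHz.
20.52 MHz > fs/2 = 15.5 MHz, folds to fs − 20.52 MHz = 10.48 MHz.
23.68 MHz > fs/2 = 15.5 MHz, folds to fs − 23.68 MHz = 7.32 MHz.
99.62 MHz mod fs = 6.62 MHz.
6.62 MHz ≤ fs/2 = 15.5 MHz, appears at 6.62 MHz.
25.4 MHz > fs/2 = 15.5 MHz, folds to fs − 25.4 MHz = 5.6 MHz.
28.8 MHz > fs/2 = 15.5 MHz, folds to fs − 28.8 MHz = 2.2 MHz.
Distinct values: {2.2 MHz, 5.6 MHz, 6.62 MHz, 7.32 MHz, 10.48 MHz}.

2.2 MHz, 5.6 MHz, 6.62 MHz, 7.32 MHz, 10.48 MHz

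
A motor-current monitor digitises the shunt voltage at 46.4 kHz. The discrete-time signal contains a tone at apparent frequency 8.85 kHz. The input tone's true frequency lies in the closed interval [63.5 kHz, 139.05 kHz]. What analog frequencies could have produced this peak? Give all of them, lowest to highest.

83.95 kHz, 101.65 kHz, 130.35 kHz

Frequencies that alias to 8.85 kHz are k·fs ± 8.85 kHz for integer k ≥ 0.
k=0: 8.85 kHz.
k=1: 37.55 kHz, 55.25 kHz.
k=2: 83.95 kHz, 101.65 kHz.
k=3: 130.35 kHz, 148.05 kHz.
k=4: 176.75 kHz, 194.45 kHz.
Within [63.5 kHz, 139.05 kHz]: 83.95 kHz, 101.65 kHz, 130.35 kHz.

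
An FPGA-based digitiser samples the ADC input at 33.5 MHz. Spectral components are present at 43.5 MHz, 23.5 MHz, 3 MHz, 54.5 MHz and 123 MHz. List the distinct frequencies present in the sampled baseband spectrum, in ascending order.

fs/2 = 16.75 MHz.
43.5 MHz mod fs = 10 MHz.
10 MHz ≤ fs/2 = 16.75 MHz, appears at 10 MHz.
23.5 MHz > fs/2 = 16.75 MHz, folds to fs − 23.5 MHz = 10 MHz.
3 MHz ≤ fs/2 = 16.75 MHz, passes unchanged.
54.5 MHz mod fs = 21 MHz.
21 MHz > fs/2 = 16.75 MHz, folds to fs − 21 MHz = 12.5 MHz.
123 MHz mod fs = 22.5 MHz.
22.5 MHz > fs/2 = 16.75 MHz, folds to fs − 22.5 MHz = 11 MHz.
Distinct values: {3 MHz, 10 MHz, 11 MHz, 12.5 MHz}.

3 MHz, 10 MHz, 11 MHz, 12.5 MHz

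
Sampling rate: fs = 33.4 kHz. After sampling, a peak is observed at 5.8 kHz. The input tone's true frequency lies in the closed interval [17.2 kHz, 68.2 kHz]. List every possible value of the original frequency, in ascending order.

Frequencies that alias to 5.8 kHz are k·fs ± 5.8 kHz for integer k ≥ 0.
k=0: 5.8 kHz.
k=1: 27.6 kHz, 39.2 kHz.
k=2: 61 kHz, 72.6 kHz.
k=3: 94.4 kHz, 106 kHz.
Within [17.2 kHz, 68.2 kHz]: 27.6 kHz, 39.2 kHz, 61 kHz.

27.6 kHz, 39.2 kHz, 61 kHz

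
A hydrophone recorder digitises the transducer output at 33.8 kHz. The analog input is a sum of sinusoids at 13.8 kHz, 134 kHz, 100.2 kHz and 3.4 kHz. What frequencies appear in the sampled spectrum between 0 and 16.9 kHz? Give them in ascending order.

1.2 kHz, 3.4 kHz, 13.8 kHz

fs/2 = 16.9 kHz.
13.8 kHz ≤ fs/2 = 16.9 kHz, passes unchanged.
134 kHz mod fs = 32.6 kHz.
32.6 kHz > fs/2 = 16.9 kHz, folds to fs − 32.6 kHz = 1.2 kHz.
100.2 kHz mod fs = 32.6 kHz.
32.6 kHz > fs/2 = 16.9 kHz, folds to fs − 32.6 kHz = 1.2 kHz.
3.4 kHz ≤ fs/2 = 16.9 kHz, passes unchanged.
Distinct values: {1.2 kHz, 3.4 kHz, 13.8 kHz}.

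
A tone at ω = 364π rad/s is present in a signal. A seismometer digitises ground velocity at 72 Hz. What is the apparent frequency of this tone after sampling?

34 Hz

ω = 364π rad/s → f = ω/(2π) = 182 Hz.
182 Hz mod fs = 38 Hz.
38 Hz > fs/2 = 36 Hz, folds to fs − 38 Hz = 34 Hz.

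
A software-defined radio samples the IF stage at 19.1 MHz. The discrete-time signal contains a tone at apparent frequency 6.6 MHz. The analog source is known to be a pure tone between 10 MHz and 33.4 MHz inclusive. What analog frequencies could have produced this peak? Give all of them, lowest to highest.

Frequencies that alias to 6.6 MHz are k·fs ± 6.6 MHz for integer k ≥ 0.
k=0: 6.6 MHz.
k=1: 12.5 MHz, 25.7 MHz.
k=2: 31.6 MHz, 44.8 MHz.
k=3: 50.7 MHz, 63.9 MHz.
Within [10 MHz, 33.4 MHz]: 12.5 MHz, 25.7 MHz, 31.6 MHz.

12.5 MHz, 25.7 MHz, 31.6 MHz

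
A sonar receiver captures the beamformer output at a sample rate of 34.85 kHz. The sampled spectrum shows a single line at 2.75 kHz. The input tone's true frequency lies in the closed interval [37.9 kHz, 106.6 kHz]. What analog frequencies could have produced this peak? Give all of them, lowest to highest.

66.95 kHz, 72.45 kHz, 101.8 kHz

Frequencies that alias to 2.75 kHz are k·fs ± 2.75 kHz for integer k ≥ 0.
k=0: 2.75 kHz.
k=1: 32.1 kHz, 37.6 kHz.
k=2: 66.95 kHz, 72.45 kHz.
k=3: 101.8 kHz, 107.3 kHz.
k=4: 136.65 kHz, 142.15 kHz.
Within [37.9 kHz, 106.6 kHz]: 66.95 kHz, 72.45 kHz, 101.8 kHz.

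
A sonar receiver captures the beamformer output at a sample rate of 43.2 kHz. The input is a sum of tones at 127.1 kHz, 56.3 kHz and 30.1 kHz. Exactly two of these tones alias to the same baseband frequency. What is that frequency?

13.1 kHz

fs/2 = 21.6 kHz.
127.1 kHz mod fs = 40.7 kHz.
40.7 kHz > fs/2 = 21.6 kHz, folds to fs − 40.7 kHz = 2.5 kHz.
56.3 kHz mod fs = 13.1 kHz.
13.1 kHz ≤ fs/2 = 21.6 kHz, appears at 13.1 kHz.
30.1 kHz > fs/2 = 21.6 kHz, folds to fs − 30.1 kHz = 13.1 kHz.
30.1 kHz and 56.3 kHz both map to 13.1 kHz.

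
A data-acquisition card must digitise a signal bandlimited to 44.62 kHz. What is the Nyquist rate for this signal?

Nyquist rate = 2 × 44.62 kHz = 89.24 kHz.

89.24 kHz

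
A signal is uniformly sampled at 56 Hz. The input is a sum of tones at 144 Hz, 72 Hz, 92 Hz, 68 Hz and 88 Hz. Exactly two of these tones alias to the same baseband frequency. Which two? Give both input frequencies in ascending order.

fs/2 = 28 Hz.
144 Hz mod fs = 32 Hz.
32 Hz > fs/2 = 28 Hz, folds to fs − 32 Hz = 24 Hz.
72 Hz mod fs = 16 Hz.
16 Hz ≤ fs/2 = 28 Hz, appears at 16 Hz.
92 Hz mod fs = 36 Hz.
36 Hz > fs/2 = 28 Hz, folds to fs − 36 Hz = 20 Hz.
68 Hz mod fs = 12 Hz.
12 Hz ≤ fs/2 = 28 Hz, appears at 12 Hz.
88 Hz mod fs = 32 Hz.
32 Hz > fs/2 = 28 Hz, folds to fs − 32 Hz = 24 Hz.
88 Hz and 144 Hz both map to 24 Hz.

88 Hz, 144 Hz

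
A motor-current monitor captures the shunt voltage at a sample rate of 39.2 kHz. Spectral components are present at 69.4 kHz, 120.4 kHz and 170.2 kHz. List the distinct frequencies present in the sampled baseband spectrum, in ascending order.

fs/2 = 19.6 kHz.
69.4 kHz mod fs = 30.2 kHz.
30.2 kHz > fs/2 = 19.6 kHz, folds to fs − 30.2 kHz = 9 kHz.
120.4 kHz mod fs = 2.8 kHz.
2.8 kHz ≤ fs/2 = 19.6 kHz, appears at 2.8 kHz.
170.2 kHz mod fs = 13.4 kHz.
13.4 kHz ≤ fs/2 = 19.6 kHz, appears at 13.4 kHz.
Distinct values: {2.8 kHz, 9 kHz, 13.4 kHz}.

2.8 kHz, 9 kHz, 13.4 kHz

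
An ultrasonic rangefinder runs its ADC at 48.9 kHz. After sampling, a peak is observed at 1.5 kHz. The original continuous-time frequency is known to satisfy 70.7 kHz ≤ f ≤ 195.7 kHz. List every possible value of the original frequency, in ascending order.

Frequencies that alias to 1.5 kHz are k·fs ± 1.5 kHz for integer k ≥ 0.
k=0: 1.5 kHz.
k=1: 47.4 kHz, 50.4 kHz.
k=2: 96.3 kHz, 99.3 kHz.
k=3: 145.2 kHz, 148.2 kHz.
k=4: 194.1 kHz, 197.1 kHz.
k=5: 243 kHz, 246 kHz.
Within [70.7 kHz, 195.7 kHz]: 96.3 kHz, 99.3 kHz, 145.2 kHz, 148.2 kHz, 194.1 kHz.

96.3 kHz, 99.3 kHz, 145.2 kHz, 148.2 kHz, 194.1 kHz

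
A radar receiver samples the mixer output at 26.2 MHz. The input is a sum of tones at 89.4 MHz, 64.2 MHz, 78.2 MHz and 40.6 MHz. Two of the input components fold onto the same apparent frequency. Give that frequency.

11.8 MHz

fs/2 = 13.1 MHz.
89.4 MHz mod fs = 10.8 MHz.
10.8 MHz ≤ fs/2 = 13.1 MHz, appears at 10.8 MHz.
64.2 MHz mod fs = 11.8 MHz.
11.8 MHz ≤ fs/2 = 13.1 MHz, appears at 11.8 MHz.
78.2 MHz mod fs = 25.8 MHz.
25.8 MHz > fs/2 = 13.1 MHz, folds to fs − 25.8 MHz = 0.4 MHz.
40.6 MHz mod fs = 14.4 MHz.
14.4 MHz > fs/2 = 13.1 MHz, folds to fs − 14.4 MHz = 11.8 MHz.
40.6 MHz and 64.2 MHz both map to 11.8 MHz.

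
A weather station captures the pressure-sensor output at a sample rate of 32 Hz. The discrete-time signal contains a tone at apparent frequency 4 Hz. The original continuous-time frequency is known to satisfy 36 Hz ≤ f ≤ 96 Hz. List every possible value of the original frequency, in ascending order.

Frequencies that alias to 4 Hz are k·fs ± 4 Hz for integer k ≥ 0.
k=0: 4 Hz.
k=1: 28 Hz, 36 Hz.
k=2: 60 Hz, 68 Hz.
k=3: 92 Hz, 100 Hz.
k=4: 124 Hz, 132 Hz.
Within [36 Hz, 96 Hz]: 36 Hz, 60 Hz, 68 Hz, 92 Hz.

36 Hz, 60 Hz, 68 Hz, 92 Hz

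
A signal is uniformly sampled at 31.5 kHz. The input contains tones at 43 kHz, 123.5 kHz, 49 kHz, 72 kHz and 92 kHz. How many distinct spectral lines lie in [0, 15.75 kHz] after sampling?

fs/2 = 15.75 kHz.
43 kHz mod fs = 11.5 kHz.
11.5 kHz ≤ fs/2 = 15.75 kHz, appears at 11.5 kHz.
123.5 kHz mod fs = 29 kHz.
29 kHz > fs/2 = 15.75 kHz, folds to fs − 29 kHz = 2.5 kHz.
49 kHz mod fs = 17.5 kHz.
17.5 kHz > fs/2 = 15.75 kHz, folds to fs − 17.5 kHz = 14 kHz.
72 kHz mod fs = 9 kHz.
9 kHz ≤ fs/2 = 15.75 kHz, appears at 9 kHz.
92 kHz mod fs = 29 kHz.
29 kHz > fs/2 = 15.75 kHz, folds to fs − 29 kHz = 2.5 kHz.
Distinct values: {2.5 kHz, 9 kHz, 11.5 kHz, 14 kHz} → 4.

4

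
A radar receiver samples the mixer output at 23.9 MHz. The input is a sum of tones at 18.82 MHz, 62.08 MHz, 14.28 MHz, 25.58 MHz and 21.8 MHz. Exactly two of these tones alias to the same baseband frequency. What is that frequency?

fs/2 = 11.95 MHz.
18.82 MHz > fs/2 = 11.95 MHz, folds to fs − 18.82 MHz = 5.08 MHz.
62.08 MHz mod fs = 14.28 MHz.
14.28 MHz > fs/2 = 11.95 MHz, folds to fs − 14.28 MHz = 9.62 MHz.
14.28 MHz > fs/2 = 11.95 MHz, folds to fs − 14.28 MHz = 9.62 MHz.
25.58 MHz mod fs = 1.68 MHz.
1.68 MHz ≤ fs/2 = 11.95 MHz, appears at 1.68 MHz.
21.8 MHz > fs/2 = 11.95 MHz, folds to fs − 21.8 MHz = 2.1 MHz.
14.28 MHz and 62.08 MHz both map to 9.62 MHz.

9.62 MHz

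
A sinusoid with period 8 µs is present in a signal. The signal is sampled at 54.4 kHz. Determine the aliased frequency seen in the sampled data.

16.2 kHz

T = 8 µs → f = 1/T = 125 kHz.
125 kHz mod fs = 16.2 kHz.
16.2 kHz ≤ fs/2 = 27.2 kHz, appears at 16.2 kHz.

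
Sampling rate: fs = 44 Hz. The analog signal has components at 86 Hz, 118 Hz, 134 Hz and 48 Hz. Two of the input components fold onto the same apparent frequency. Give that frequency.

fs/2 = 22 Hz.
86 Hz mod fs = 42 Hz.
42 Hz > fs/2 = 22 Hz, folds to fs − 42 Hz = 2 Hz.
118 Hz mod fs = 30 Hz.
30 Hz > fs/2 = 22 Hz, folds to fs − 30 Hz = 14 Hz.
134 Hz mod fs = 2 Hz.
2 Hz ≤ fs/2 = 22 Hz, appears at 2 Hz.
48 Hz mod fs = 4 Hz.
4 Hz ≤ fs/2 = 22 Hz, appears at 4 Hz.
86 Hz and 134 Hz both map to 2 Hz.

2 Hz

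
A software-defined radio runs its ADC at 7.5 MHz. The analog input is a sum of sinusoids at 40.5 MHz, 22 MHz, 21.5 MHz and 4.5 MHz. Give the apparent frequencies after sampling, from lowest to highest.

fs/2 = 3.75 MHz.
40.5 MHz mod fs = 3 MHz.
3 MHz ≤ fs/2 = 3.75 MHz, appears at 3 MHz.
22 MHz mod fs = 7 MHz.
7 MHz > fs/2 = 3.75 MHz, folds to fs − 7 MHz = 0.5 MHz.
21.5 MHz mod fs = 6.5 MHz.
6.5 MHz > fs/2 = 3.75 MHz, folds to fs − 6.5 MHz = 1 MHz.
4.5 MHz > fs/2 = 3.75 MHz, folds to fs − 4.5 MHz = 3 MHz.
Distinct values: {0.5 MHz, 1 MHz, 3 MHz}.

0.5 MHz, 1 MHz, 3 MHz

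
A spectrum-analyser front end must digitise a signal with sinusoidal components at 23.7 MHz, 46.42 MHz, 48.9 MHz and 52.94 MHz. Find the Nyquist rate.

Highest-frequency component: 52.94 MHz.
Nyquist rate = 2 × 52.94 MHz = 105.88 MHz.

105.88 MHz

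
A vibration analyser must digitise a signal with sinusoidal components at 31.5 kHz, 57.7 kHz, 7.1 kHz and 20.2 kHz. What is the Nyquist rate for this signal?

115.4 kHz

Highest-frequency component: 57.7 kHz.
Nyquist rate = 2 × 57.7 kHz = 115.4 kHz.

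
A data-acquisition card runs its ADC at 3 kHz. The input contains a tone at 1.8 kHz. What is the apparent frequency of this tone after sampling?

1.8 kHz > fs/2 = 1.5 kHz, folds to fs − 1.8 kHz = 1.2 kHz.

1.2 kHz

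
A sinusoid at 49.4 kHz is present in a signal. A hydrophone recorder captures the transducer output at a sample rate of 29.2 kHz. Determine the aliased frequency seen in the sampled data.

49.4 kHz mod fs = 20.2 kHz.
20.2 kHz > fs/2 = 14.6 kHz, folds to fs − 20.2 kHz = 9 kHz.

9 kHz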